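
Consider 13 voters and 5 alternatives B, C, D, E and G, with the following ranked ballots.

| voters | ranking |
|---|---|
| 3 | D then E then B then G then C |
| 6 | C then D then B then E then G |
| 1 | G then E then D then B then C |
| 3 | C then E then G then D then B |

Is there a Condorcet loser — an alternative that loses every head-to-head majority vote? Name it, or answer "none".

G

Pairwise majorities:
B vs C: C wins 9–4.
B vs D: 0 for B, 13 for D — D by 13–0.
B vs E: E wins 7–6.
B vs G: B preferred on 3+6 = 9 ballots; B wins 9–4.
C–D: C 9–4.
C–E: C 9–4.
C vs G: C preferred on 6+3 = 9 ballots; C wins 9–4.
D vs E: 9 to 4, D.
D vs G: 9 to 4, D.
E vs G: 3+6+3 = 12 for E, 1 for G — E by 12–1.
G is beaten in every head-to-head and is the Condorcet loser.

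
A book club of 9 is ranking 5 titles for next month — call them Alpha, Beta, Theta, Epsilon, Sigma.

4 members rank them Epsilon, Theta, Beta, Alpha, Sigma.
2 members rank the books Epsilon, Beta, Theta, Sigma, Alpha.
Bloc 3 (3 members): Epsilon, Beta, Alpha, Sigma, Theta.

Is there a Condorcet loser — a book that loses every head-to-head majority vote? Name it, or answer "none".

Sigma

Pairwise majorities:
Alpha vs Beta: Alpha is ranked higher on 0 ballots, Beta on 9. Beta wins 9–0.
Alpha vs Theta: 3 to 6, Theta.
Alpha vs Epsilon: Alpha is ranked higher on 0 ballots, Epsilon on 9. Epsilon wins 9–0.
Alpha vs Sigma: 7 to 2, Alpha.
Beta vs Theta: Beta wins 5–4.
Beta vs Epsilon: Beta preferred on 0 ballots; Epsilon wins 9–0.
Beta vs Sigma: 4+2+3 = 9 for Beta, 0 for Sigma — Beta by 9–0.
Theta–Epsilon: Epsilon 9–0.
Theta–Sigma: Theta 6–3.
Epsilon–Sigma: Epsilon 9–0.
Sigma is beaten in every head-to-head and is the Condorcet loser.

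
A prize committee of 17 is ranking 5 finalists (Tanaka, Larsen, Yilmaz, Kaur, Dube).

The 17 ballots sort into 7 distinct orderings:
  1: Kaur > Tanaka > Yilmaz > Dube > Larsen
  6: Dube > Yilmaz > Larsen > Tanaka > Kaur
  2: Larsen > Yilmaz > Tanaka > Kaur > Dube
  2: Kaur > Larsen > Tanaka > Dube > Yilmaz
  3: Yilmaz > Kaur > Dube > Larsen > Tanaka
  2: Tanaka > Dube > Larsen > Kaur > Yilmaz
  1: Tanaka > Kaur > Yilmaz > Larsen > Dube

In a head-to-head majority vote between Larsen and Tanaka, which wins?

Larsen

Ballots ranking Larsen above Tanaka: 6 + 2 + 2 + 3 = 13.
Ballots ranking Tanaka above Larsen: 17 − 13 = 4.
Larsen wins the head-to-head 13–4.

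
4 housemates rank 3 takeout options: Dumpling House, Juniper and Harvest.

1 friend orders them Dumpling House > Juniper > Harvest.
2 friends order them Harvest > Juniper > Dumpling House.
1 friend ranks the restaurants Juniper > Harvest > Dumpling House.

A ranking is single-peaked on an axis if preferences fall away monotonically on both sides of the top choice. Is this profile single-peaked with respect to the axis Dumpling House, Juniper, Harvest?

Axis positions: Dumpling House=1, Juniper=2, Harvest=3.
Cluster 1 (peak Dumpling House at position 1): ranking walks positions 1-2-3, expanding outward from the peak — single-peaked.
Cluster 2 (peak Harvest at position 3): ranking walks positions 3-2-1, expanding outward from the peak — single-peaked.
Cluster 3 (peak Juniper at position 2): ranking walks positions 2-3-1, expanding outward from the peak — single-peaked.
Every ranking is single-peaked on this axis.

yes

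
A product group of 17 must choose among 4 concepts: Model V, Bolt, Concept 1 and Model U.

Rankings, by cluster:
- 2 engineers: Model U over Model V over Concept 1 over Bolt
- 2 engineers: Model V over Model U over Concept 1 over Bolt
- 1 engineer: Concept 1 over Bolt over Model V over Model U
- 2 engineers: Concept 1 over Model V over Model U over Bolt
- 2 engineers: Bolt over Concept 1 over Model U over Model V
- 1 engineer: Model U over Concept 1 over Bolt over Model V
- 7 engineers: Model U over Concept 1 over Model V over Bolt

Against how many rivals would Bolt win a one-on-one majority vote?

Bolt against each rival (17 engineers):
Bolt vs Model V: Model V, 13–4.
Bolt vs Concept 1: 2 to 15, Concept 1.
Bolt vs Model U: Model U, 14–3.
Bolt beats no one; loses to Model V, Concept 1, Model U — 0 pairwise wins.

0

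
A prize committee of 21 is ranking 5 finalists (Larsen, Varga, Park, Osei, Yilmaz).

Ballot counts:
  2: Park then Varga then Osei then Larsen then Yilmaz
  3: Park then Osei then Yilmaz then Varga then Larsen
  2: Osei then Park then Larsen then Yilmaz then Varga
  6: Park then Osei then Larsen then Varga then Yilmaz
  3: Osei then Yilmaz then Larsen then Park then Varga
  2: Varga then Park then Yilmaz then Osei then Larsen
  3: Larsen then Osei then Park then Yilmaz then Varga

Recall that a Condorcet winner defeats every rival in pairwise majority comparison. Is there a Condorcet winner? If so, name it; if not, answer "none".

Park

Pairwise majorities:
Larsen vs Varga: Larsen wins 14–7.
Larsen–Park: Park 15–6.
Larsen–Osei: Osei 18–3.
Larsen vs Yilmaz: Larsen, 13–8.
Varga vs Park: Park wins 19–2.
Varga vs Osei: Osei, 17–4.
Varga–Yilmaz: Yilmaz 11–10.
Park–Osei: Park 13–8.
Park vs Yilmaz: Park wins 18–3.
Osei vs Yilmaz: Osei, 19–2.
Park beats each of Larsen, Varga, Osei, Yilmaz — Park is the Condorcet winner.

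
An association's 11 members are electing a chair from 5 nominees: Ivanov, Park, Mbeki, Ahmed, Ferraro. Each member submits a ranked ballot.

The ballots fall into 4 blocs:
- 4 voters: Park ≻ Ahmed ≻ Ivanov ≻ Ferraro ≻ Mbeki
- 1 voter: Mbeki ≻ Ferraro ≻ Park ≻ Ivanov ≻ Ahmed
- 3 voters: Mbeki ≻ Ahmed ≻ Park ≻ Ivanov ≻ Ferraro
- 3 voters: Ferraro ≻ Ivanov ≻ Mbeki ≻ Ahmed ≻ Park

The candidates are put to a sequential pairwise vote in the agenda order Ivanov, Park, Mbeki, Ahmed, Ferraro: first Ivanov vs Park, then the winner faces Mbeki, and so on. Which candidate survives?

Ferraro

Round 1: Ivanov vs Park — 3–8, Park advances.
Round 2: Park vs Mbeki — 4–7, Mbeki advances.
Round 3: Mbeki vs Ahmed — 7–4, Mbeki advances.
Round 4: Mbeki vs Ferraro — 4–7, Ferraro advances.
Ferraro survives the agenda.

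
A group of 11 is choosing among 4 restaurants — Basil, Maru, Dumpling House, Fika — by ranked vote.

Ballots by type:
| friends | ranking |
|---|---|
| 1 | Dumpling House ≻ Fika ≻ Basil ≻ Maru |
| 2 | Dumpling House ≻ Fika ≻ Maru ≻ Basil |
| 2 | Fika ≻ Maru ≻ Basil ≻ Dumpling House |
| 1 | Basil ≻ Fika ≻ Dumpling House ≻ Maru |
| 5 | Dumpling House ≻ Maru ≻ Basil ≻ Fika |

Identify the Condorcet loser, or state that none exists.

Pairwise majorities:
Basil vs Maru: Basil preferred on 1+1 = 2 ballots; Maru wins 9–2.
Basil vs Dumpling House: Basil preferred on 2+1 = 3 ballots; Dumpling House wins 8–3.
Basil–Fika: Basil 6–5.
Maru vs Dumpling House: Maru preferred on 2 ballots; Dumpling House wins 9–2.
Maru vs Fika: 5 for Maru, 6 for Fika — Fika by 6–5.
Dumpling House–Fika: Dumpling House 8–3.
No restaurant is winless: Basil beats Fika; Maru beats Basil; Dumpling House beats Basil; Fika beats Maru. There is no Condorcet loser.

none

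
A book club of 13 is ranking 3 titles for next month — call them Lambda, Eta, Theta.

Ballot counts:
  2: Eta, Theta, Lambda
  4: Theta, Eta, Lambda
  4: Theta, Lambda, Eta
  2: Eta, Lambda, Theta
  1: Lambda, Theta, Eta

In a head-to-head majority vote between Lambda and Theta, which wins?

Theta

Ballots ranking Lambda above Theta: 2 + 1 = 3.
Ballots ranking Theta above Lambda: 13 − 3 = 10.
Theta wins the head-to-head 10–3.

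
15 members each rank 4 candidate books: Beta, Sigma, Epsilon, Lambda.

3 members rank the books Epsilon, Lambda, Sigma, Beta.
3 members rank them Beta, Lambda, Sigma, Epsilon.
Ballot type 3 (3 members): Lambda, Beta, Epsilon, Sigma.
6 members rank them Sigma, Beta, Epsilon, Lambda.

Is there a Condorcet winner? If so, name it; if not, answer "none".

Pairwise majorities:
Beta vs Sigma: Sigma, 9–6.
Beta vs Epsilon: Beta preferred on 3+3+6 = 12 ballots; Beta wins 12–3.
Beta vs Lambda: Beta, 9–6.
Sigma vs Epsilon: 9 to 6, Sigma.
Sigma vs Lambda: Lambda wins 9–6.
Epsilon vs Lambda: Epsilon is ranked higher on 3+6 = 9 ballots, Lambda on 6. Epsilon wins 9–6.
Every book loses at least once (Beta loses to Sigma; Sigma loses to Lambda; Epsilon loses to Beta; Lambda loses to Beta). The majority relation contains the cycle Beta > Lambda > Sigma > Beta, so there is no Condorcet winner.

none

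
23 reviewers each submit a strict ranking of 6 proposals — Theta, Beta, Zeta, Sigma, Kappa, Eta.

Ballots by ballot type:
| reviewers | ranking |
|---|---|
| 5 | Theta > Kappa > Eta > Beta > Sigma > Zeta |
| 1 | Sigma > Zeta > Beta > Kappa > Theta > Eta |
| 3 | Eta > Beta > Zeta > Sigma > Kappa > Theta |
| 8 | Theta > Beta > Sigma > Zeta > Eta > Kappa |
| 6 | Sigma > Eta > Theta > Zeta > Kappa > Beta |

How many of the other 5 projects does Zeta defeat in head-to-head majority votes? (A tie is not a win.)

1

Zeta against each rival (23 reviewers):
Zeta vs Theta: 1+3 = 4 for Zeta, 19 for Theta — Theta by 19–4.
Zeta vs Beta: Zeta preferred on 1+6 = 7 ballots; Beta wins 16–7.
Zeta vs Sigma: Sigma, 20–3.
Zeta vs Kappa: 1+3+8+6 = 18 for Zeta, 5 for Kappa — Zeta by 18–5.
Zeta vs Eta: 1+8 = 9 for Zeta, 14 for Eta — Eta by 14–9.
Zeta beats Kappa; loses to Theta, Beta, Sigma, Eta — 1 pairwise win.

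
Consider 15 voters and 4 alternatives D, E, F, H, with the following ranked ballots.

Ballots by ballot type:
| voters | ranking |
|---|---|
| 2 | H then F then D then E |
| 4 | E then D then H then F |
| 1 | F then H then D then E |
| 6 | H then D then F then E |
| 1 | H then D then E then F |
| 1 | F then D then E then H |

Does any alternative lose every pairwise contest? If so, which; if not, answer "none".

Head-to-head results (15 voters):
D vs E: D wins 11–4.
D vs F: D wins 11–4.
D vs H: 4+1 = 5 for D, 10 for H — H by 10–5.
E vs F: F wins 10–5.
E vs H: H, 10–5.
F vs H: 1+1 = 2 for F, 13 for H — H by 13–2.
E is beaten in every head-to-head and is the Condorcet loser.

E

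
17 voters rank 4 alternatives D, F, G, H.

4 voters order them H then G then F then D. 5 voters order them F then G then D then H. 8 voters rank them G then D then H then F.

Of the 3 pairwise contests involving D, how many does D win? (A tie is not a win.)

1

D against each rival (17 voters):
D vs F: F wins 9–8.
D vs G: D preferred on 0 ballots; G wins 17–0.
D vs H: D, 13–4.
D beats H; loses to F, G — 1 pairwise win.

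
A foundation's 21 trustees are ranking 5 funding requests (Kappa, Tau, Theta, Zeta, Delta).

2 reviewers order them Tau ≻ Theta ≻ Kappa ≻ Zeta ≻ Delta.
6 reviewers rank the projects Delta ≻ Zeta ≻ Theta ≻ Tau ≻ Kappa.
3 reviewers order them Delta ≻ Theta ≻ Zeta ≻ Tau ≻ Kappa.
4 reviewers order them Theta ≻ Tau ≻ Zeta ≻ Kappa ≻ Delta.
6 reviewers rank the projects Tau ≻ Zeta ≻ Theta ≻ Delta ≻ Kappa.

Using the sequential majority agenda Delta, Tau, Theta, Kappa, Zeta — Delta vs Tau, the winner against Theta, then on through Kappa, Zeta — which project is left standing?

Round 1: Delta vs Tau — 9–12, Tau advances.
Round 2: Tau vs Theta — 8–13, Theta advances.
Round 3: Theta vs Kappa — 21–0, Theta advances.
Round 4: Theta vs Zeta — 9–12, Zeta advances.
Zeta survives the agenda.

Zeta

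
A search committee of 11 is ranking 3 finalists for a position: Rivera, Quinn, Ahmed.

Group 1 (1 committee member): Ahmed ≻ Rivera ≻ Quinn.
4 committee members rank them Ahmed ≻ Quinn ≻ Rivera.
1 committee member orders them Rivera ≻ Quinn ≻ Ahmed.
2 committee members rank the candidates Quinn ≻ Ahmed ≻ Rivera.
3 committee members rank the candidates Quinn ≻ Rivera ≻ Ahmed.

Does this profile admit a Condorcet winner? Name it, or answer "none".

Pairwise majorities:
Rivera vs Quinn: Quinn wins 9–2.
Rivera vs Ahmed: 4 to 7, Ahmed.
Quinn vs Ahmed: Quinn, 6–5.
Only Quinn has no losses; Quinn is the Condorcet winner.

Quinn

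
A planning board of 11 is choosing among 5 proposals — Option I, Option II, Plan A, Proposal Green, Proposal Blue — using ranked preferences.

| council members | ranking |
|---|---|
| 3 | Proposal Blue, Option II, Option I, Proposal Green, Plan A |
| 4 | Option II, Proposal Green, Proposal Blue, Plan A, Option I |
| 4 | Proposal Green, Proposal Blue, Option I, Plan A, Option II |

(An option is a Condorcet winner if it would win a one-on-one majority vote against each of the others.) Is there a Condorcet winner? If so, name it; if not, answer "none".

none

Pairwise majorities:
Option I vs Option II: 4 to 7, Option II.
Option I vs Plan A: Option I is ranked higher on 3+4 = 7 ballots, Plan A on 4. Option I wins 7–4.
Option I vs Proposal Green: Option I preferred on 3 ballots; Proposal Green wins 8–3.
Option I vs Proposal Blue: Option I preferred on 0 ballots; Proposal Blue wins 11–0.
Option II vs Plan A: 7 to 4, Option II.
Option II vs Proposal Green: Option II preferred on 3+4 = 7 ballots; Option II wins 7–4.
Option II vs Proposal Blue: Option II is ranked higher on 4 ballots, Proposal Blue on 7. Proposal Blue wins 7–4.
Plan A vs Proposal Green: Plan A preferred on 0 ballots; Proposal Green wins 11–0.
Plan A vs Proposal Blue: Plan A is ranked higher on 0 ballots, Proposal Blue on 11. Proposal Blue wins 11–0.
Proposal Green vs Proposal Blue: 4+4 = 8 for Proposal Green, 3 for Proposal Blue — Proposal Green by 8–3.
Every option loses at least once (Option I loses to Option II; Option II loses to Proposal Blue; Plan A loses to Option I; Proposal Green loses to Option II; Proposal Blue loses to Proposal Green). The majority relation contains the cycle Option II > Proposal Green > Proposal Blue > Option II, so there is no Condorcet winner.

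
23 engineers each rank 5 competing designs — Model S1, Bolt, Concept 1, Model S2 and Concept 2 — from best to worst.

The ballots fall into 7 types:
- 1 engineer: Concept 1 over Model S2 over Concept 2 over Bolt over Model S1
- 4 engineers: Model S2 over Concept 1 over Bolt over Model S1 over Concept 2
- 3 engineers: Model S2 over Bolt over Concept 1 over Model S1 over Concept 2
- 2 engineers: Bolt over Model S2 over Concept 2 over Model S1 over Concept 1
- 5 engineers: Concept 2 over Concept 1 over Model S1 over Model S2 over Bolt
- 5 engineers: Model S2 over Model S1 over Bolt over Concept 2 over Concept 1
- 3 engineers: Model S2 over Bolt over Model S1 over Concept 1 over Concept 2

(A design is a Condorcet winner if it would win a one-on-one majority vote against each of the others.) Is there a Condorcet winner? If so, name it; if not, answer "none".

Model S2

Head-to-head results (23 engineers):
Model S1–Bolt: Bolt 13–10.
Model S1 vs Concept 1: Concept 1 wins 13–10.
Model S1 vs Model S2: Model S2 wins 18–5.
Model S1–Concept 2: Model S1 15–8.
Bolt–Concept 1: Bolt 13–10.
Bolt vs Model S2: Model S2, 21–2.
Bolt vs Concept 2: Bolt wins 17–6.
Concept 1 vs Model S2: Model S2, 17–6.
Concept 1 vs Concept 2: Concept 2, 12–11.
Model S2–Concept 2: Model S2 18–5.
Model S2 defeats every rival head-to-head and is the Condorcet winner.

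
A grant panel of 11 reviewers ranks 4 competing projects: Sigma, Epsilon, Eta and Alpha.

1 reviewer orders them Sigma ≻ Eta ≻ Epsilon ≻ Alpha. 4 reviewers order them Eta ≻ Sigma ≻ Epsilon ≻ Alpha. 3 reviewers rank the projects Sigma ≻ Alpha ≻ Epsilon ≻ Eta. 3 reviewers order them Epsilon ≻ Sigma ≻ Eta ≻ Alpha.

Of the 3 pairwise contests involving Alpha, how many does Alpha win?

0

Alpha against each rival (11 reviewers):
Alpha vs Sigma: Sigma, 11–0.
Alpha vs Epsilon: Alpha preferred on 3 ballots; Epsilon wins 8–3.
Alpha vs Eta: 3 to 8, Eta.
Alpha beats no one; loses to Sigma, Epsilon, Eta — 0 pairwise wins.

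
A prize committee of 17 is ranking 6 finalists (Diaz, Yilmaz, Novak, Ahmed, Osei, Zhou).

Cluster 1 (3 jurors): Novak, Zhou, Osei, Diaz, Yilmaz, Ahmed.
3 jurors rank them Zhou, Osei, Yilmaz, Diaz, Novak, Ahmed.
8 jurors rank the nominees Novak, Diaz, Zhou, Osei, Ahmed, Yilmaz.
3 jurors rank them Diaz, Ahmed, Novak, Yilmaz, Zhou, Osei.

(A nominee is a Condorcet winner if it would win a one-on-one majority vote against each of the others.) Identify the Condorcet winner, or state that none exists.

Novak

Check each pair by majority over 17 ballots:
Diaz vs Yilmaz: 14 to 3, Diaz.
Diaz vs Novak: Diaz preferred on 3+3 = 6 ballots; Novak wins 11–6.
Diaz vs Ahmed: 17 to 0, Diaz.
Diaz vs Osei: Diaz, 11–6.
Diaz vs Zhou: 11 to 6, Diaz.
Yilmaz vs Novak: Yilmaz is ranked higher on 3 ballots, Novak on 14. Novak wins 14–3.
Yilmaz–Ahmed: Ahmed 11–6.
Yilmaz vs Osei: Yilmaz is ranked higher on 3 ballots, Osei on 14. Osei wins 14–3.
Yilmaz vs Zhou: Zhou wins 14–3.
Novak vs Ahmed: Novak preferred on 3+3+8 = 14 ballots; Novak wins 14–3.
Novak vs Osei: 14 to 3, Novak.
Novak vs Zhou: Novak, 14–3.
Ahmed vs Osei: Ahmed is ranked higher on 3 ballots, Osei on 14. Osei wins 14–3.
Ahmed vs Zhou: Ahmed preferred on 3 ballots; Zhou wins 14–3.
Osei–Zhou: Zhou 17–0.
Novak beats each of Diaz, Yilmaz, Ahmed, Osei, Zhou — Novak is the Condorcet winner.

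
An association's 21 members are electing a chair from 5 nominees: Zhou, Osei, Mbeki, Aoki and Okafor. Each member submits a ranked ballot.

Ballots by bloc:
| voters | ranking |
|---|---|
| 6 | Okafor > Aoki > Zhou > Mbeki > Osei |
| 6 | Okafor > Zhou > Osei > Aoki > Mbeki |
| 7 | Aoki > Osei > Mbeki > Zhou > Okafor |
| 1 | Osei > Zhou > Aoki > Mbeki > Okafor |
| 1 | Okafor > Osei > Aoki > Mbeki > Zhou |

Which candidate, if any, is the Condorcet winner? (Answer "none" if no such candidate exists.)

Okafor

Pairwise majorities:
Zhou vs Osei: Zhou preferred on 6+6 = 12 ballots; Zhou wins 12–9.
Zhou vs Mbeki: 13 to 8, Zhou.
Zhou vs Aoki: Zhou preferred on 6+1 = 7 ballots; Aoki wins 14–7.
Zhou vs Okafor: Zhou preferred on 7+1 = 8 ballots; Okafor wins 13–8.
Osei vs Mbeki: 6+7+1+1 = 15 for Osei, 6 for Mbeki — Osei by 15–6.
Osei vs Aoki: Osei preferred on 6+1+1 = 8 ballots; Aoki wins 13–8.
Osei vs Okafor: Osei is ranked higher on 7+1 = 8 ballots, Okafor on 13. Okafor wins 13–8.
Mbeki vs Aoki: 0 for Mbeki, 21 for Aoki — Aoki by 21–0.
Mbeki vs Okafor: Mbeki is ranked higher on 7+1 = 8 ballots, Okafor on 13. Okafor wins 13–8.
Aoki vs Okafor: Aoki is ranked higher on 7+1 = 8 ballots, Okafor on 13. Okafor wins 13–8.
Okafor wins every pairwise contest, so Okafor is the Condorcet winner.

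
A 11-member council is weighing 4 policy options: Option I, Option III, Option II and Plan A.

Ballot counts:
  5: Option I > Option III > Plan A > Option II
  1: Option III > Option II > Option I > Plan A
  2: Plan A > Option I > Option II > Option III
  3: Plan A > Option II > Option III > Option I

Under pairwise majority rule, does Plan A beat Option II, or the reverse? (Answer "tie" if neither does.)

Ballots ranking Plan A above Option II: 5 + 2 + 3 = 10.
Ballots ranking Option II above Plan A: 11 − 10 = 1.
Plan A wins the head-to-head 10–1.

Plan A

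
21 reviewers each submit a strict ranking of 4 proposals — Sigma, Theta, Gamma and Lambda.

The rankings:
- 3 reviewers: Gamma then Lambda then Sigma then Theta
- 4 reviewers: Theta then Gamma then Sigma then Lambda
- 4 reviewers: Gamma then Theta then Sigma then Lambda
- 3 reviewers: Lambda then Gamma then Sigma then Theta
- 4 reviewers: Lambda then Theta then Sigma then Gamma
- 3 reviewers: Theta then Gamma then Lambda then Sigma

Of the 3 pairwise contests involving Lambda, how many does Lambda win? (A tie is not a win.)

Lambda against each rival (21 reviewers):
Lambda vs Sigma: Lambda wins 13–8.
Lambda vs Theta: 3+3+4 = 10 for Lambda, 11 for Theta — Theta by 11–10.
Lambda vs Gamma: Lambda preferred on 3+4 = 7 ballots; Gamma wins 14–7.
Lambda beats Sigma; loses to Theta, Gamma — 1 pairwise win.

1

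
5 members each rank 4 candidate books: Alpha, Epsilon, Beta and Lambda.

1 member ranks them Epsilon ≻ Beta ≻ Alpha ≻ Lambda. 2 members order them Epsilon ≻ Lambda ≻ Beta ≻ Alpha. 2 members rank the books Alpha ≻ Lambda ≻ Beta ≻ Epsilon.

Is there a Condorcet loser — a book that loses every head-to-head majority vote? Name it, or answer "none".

Pairwise majorities:
Alpha–Epsilon: Epsilon 3–2.
Alpha vs Beta: Alpha is ranked higher on 2 ballots, Beta on 3. Beta wins 3–2.
Alpha–Lambda: Alpha 3–2.
Epsilon vs Beta: 1+2 = 3 for Epsilon, 2 for Beta — Epsilon by 3–2.
Epsilon vs Lambda: Epsilon, 3–2.
Beta vs Lambda: Lambda wins 4–1.
Each book has at least one pairwise win (Alpha beats Lambda; Epsilon beats Alpha; Beta beats Alpha; Lambda beats Beta) — no Condorcet loser.

none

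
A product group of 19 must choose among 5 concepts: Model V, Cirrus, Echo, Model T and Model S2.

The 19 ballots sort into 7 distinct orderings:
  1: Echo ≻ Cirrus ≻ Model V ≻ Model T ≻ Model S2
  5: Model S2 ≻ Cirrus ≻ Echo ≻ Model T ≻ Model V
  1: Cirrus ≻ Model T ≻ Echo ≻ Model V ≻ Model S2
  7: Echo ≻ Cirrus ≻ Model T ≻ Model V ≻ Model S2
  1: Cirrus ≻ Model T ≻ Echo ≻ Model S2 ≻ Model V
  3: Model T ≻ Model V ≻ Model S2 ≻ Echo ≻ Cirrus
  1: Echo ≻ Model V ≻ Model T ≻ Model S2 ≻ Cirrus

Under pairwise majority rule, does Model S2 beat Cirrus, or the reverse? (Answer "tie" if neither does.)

Cirrus

Ballots ranking Model S2 above Cirrus: 5 + 3 + 1 = 9.
Ballots ranking Cirrus above Model S2: 19 − 9 = 10.
Cirrus wins the head-to-head 10–9.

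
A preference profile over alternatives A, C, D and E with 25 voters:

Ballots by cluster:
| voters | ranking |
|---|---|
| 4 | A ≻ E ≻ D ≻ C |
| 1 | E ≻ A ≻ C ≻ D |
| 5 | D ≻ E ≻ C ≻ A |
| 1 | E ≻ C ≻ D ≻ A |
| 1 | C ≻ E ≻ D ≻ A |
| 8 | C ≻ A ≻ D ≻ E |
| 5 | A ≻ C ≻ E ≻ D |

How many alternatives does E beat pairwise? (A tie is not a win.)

0

E against each rival (25 voters):
E vs A: 8 to 17, A.
E vs C: C, 14–11.
E vs D: 12 to 13, D.
E beats no one; loses to A, C, D — 0 pairwise wins.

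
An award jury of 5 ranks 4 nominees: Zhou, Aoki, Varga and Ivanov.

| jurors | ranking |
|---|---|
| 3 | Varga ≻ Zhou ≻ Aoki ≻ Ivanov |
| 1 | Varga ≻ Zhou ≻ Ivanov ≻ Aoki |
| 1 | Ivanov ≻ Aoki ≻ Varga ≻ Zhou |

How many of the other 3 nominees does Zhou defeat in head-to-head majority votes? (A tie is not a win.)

Zhou against each rival (5 jurors):
Zhou vs Aoki: Zhou wins 4–1.
Zhou vs Varga: Varga, 5–0.
Zhou–Ivanov: Zhou 4–1.
Zhou beats Aoki, Ivanov; loses to Varga — 2 pairwise wins.

2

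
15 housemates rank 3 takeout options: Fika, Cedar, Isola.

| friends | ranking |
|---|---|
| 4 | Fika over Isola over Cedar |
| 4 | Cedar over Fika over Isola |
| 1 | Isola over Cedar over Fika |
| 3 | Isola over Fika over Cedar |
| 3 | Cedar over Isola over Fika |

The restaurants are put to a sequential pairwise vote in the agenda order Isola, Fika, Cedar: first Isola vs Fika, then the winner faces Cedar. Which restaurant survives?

Round 1: Isola vs Fika — 7–8, Fika advances.
Round 2: Fika vs Cedar — 7–8, Cedar advances.
Cedar survives the agenda.

Cedar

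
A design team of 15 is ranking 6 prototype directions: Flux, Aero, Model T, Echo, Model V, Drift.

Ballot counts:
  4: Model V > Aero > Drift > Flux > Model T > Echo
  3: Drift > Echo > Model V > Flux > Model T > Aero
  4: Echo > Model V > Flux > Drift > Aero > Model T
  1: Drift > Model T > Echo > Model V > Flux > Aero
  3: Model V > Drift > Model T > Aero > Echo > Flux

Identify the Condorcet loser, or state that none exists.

Head-to-head results (15 engineers):
Flux vs Aero: Flux is ranked higher on 3+4+1 = 8 ballots, Aero on 7. Flux wins 8–7.
Flux vs Model T: Flux, 11–4.
Flux vs Echo: Echo wins 11–4.
Flux vs Model V: Flux preferred on 0 ballots; Model V wins 15–0.
Flux vs Drift: Drift, 11–4.
Aero vs Model T: Aero is ranked higher on 4+4 = 8 ballots, Model T on 7. Aero wins 8–7.
Aero–Echo: Echo 8–7.
Aero vs Model V: 0 for Aero, 15 for Model V — Model V by 15–0.
Aero vs Drift: 4 for Aero, 11 for Drift — Drift by 11–4.
Model T vs Echo: Model T preferred on 4+1+3 = 8 ballots; Model T wins 8–7.
Model T vs Model V: Model V wins 14–1.
Model T vs Drift: Drift, 15–0.
Echo vs Model V: Echo preferred on 3+4+1 = 8 ballots; Echo wins 8–7.
Echo vs Drift: 4 to 11, Drift.
Model V vs Drift: Model V wins 11–4.
Each design has at least one pairwise win (Flux beats Aero; Aero beats Model T; Model T beats Echo; Echo beats Flux; Model V beats Flux; Drift beats Flux) — no Condorcet loser.

none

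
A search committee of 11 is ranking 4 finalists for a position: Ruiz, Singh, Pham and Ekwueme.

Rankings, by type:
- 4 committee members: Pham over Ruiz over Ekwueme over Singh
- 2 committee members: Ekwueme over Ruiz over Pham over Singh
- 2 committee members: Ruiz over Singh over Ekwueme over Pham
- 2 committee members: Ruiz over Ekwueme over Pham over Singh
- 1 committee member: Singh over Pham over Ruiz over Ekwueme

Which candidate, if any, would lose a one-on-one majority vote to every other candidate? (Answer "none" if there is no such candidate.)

Singh

Pairwise majorities:
Ruiz vs Singh: Ruiz, 10–1.
Ruiz vs Pham: Ruiz wins 6–5.
Ruiz vs Ekwueme: Ruiz, 9–2.
Singh vs Pham: 3 to 8, Pham.
Singh–Ekwueme: Ekwueme 8–3.
Pham vs Ekwueme: Pham preferred on 4+1 = 5 ballots; Ekwueme wins 6–5.
Singh loses to every other candidate — it is the Condorcet loser.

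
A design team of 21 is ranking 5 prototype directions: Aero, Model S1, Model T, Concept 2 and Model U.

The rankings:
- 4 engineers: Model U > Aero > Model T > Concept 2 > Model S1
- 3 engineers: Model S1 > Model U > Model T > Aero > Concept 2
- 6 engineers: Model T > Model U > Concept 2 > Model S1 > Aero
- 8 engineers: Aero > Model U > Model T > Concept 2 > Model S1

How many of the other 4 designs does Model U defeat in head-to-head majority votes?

Model U against each rival (21 engineers):
Model U vs Aero: Model U, 13–8.
Model U vs Model S1: 18 to 3, Model U.
Model U vs Model T: Model U is ranked higher on 4+3+8 = 15 ballots, Model T on 6. Model U wins 15–6.
Model U vs Concept 2: Model U wins 21–0.
Model U beats Aero, Model S1, Model T, Concept 2 — 4 pairwise wins.

4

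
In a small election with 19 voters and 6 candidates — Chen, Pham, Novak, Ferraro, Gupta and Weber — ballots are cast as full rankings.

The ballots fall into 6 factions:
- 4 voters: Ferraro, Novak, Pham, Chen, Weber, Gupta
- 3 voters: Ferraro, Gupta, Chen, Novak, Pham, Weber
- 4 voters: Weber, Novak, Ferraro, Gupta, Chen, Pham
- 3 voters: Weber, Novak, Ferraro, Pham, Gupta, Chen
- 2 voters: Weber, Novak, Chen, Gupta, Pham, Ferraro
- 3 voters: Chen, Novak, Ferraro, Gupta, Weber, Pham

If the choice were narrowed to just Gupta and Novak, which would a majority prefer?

Ballots ranking Gupta above Novak: 3.
Ballots ranking Novak above Gupta: 19 − 3 = 16.
Novak wins the head-to-head 16–3.

Novak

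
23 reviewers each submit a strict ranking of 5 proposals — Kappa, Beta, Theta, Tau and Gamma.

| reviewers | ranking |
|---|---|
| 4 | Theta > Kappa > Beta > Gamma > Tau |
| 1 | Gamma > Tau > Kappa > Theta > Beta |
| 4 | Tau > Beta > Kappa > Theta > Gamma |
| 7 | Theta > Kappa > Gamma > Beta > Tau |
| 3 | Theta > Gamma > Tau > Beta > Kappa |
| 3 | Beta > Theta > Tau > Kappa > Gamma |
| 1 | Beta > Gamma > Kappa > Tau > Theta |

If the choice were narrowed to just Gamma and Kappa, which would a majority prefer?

Kappa

Ballots ranking Gamma above Kappa: 1 + 3 + 1 = 5.
Ballots ranking Kappa above Gamma: 23 − 5 = 18.
Kappa wins the head-to-head 18–5.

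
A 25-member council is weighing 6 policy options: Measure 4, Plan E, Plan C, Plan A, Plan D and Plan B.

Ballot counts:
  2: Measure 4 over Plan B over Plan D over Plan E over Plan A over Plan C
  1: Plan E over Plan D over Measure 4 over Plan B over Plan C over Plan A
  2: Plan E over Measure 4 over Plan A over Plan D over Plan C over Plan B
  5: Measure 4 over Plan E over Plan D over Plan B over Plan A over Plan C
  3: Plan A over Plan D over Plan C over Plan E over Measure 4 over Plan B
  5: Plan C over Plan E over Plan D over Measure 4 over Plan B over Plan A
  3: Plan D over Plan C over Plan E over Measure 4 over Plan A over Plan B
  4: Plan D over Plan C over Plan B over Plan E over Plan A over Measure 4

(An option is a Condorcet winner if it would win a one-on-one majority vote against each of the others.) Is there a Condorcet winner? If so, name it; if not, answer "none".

none

Head-to-head results (25 council members):
Measure 4 vs Plan E: Plan E wins 18–7.
Measure 4–Plan C: Plan C 15–10.
Measure 4 vs Plan A: Measure 4, 18–7.
Measure 4–Plan D: Plan D 16–9.
Measure 4 vs Plan B: Measure 4 wins 21–4.
Plan E–Plan C: Plan C 15–10.
Plan E vs Plan A: Plan E wins 22–3.
Plan E vs Plan D: Plan E wins 13–12.
Plan E vs Plan B: Plan E wins 19–6.
Plan C vs Plan A: Plan C wins 13–12.
Plan C vs Plan D: Plan D, 20–5.
Plan C vs Plan B: Plan C, 17–8.
Plan A–Plan D: Plan D 20–5.
Plan A–Plan B: Plan B 17–8.
Plan D vs Plan B: Plan D wins 23–2.
No option is unbeaten: Measure 4 loses to Plan E; Plan E loses to Plan C; Plan C loses to Plan D; Plan A loses to Measure 4; Plan D loses to Plan E; Plan B loses to Measure 4. In particular Plan E > Plan D > Plan C > Plan E is a majority cycle — no Condorcet winner exists.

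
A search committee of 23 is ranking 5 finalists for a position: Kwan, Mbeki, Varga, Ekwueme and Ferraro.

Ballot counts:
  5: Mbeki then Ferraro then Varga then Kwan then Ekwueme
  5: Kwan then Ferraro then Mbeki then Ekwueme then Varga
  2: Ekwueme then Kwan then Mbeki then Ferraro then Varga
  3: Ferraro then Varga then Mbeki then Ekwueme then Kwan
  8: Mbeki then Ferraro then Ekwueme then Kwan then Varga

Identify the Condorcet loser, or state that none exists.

Varga

Pairwise majorities:
Kwan vs Mbeki: 5+2 = 7 for Kwan, 16 for Mbeki — Mbeki by 16–7.
Kwan vs Varga: Kwan is ranked higher on 5+2+8 = 15 ballots, Varga on 8. Kwan wins 15–8.
Kwan vs Ekwueme: Ekwueme wins 13–10.
Kwan–Ferraro: Ferraro 16–7.
Mbeki vs Varga: Mbeki is ranked higher on 5+5+2+8 = 20 ballots, Varga on 3. Mbeki wins 20–3.
Mbeki vs Ekwueme: Mbeki wins 21–2.
Mbeki vs Ferraro: Mbeki, 15–8.
Varga vs Ekwueme: Ekwueme, 15–8.
Varga vs Ferraro: Varga preferred on 0 ballots; Ferraro wins 23–0.
Ekwueme vs Ferraro: Ferraro wins 21–2.
Varga is beaten in every head-to-head and is the Condorcet loser.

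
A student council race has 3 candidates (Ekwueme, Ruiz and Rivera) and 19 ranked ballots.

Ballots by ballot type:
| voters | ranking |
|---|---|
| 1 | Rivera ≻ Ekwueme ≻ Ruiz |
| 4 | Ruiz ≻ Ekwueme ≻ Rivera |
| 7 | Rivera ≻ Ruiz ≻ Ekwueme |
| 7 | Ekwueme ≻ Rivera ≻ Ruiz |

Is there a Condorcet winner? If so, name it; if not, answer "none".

none

Head-to-head results (19 voters):
Ekwueme–Ruiz: Ruiz 11–8.
Ekwueme–Rivera: Ekwueme 11–8.
Ruiz vs Rivera: Rivera, 15–4.
Each candidate drops at least one matchup (Ekwueme loses to Ruiz; Ruiz loses to Rivera; Rivera loses to Ekwueme); the cycle Ekwueme > Rivera > Ruiz > Ekwueme rules out a Condorcet winner.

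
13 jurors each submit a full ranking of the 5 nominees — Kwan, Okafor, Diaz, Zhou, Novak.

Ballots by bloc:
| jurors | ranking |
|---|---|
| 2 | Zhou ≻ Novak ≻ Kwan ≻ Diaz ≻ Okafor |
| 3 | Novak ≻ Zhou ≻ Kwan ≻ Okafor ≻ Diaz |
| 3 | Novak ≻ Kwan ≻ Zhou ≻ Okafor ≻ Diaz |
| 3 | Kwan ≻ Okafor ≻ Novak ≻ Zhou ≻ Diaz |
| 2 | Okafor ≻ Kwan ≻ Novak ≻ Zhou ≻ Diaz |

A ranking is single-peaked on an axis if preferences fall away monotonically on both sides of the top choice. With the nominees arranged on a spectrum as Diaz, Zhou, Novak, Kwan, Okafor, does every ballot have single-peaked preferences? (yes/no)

Axis positions: Diaz=1, Zhou=2, Novak=3, Kwan=4, Okafor=5.
Bloc 1 (peak Zhou at position 2): ranking walks positions 2-3-4-1-5, expanding outward from the peak — single-peaked.
Bloc 2 (peak Novak at position 3): ranking walks positions 3-2-4-5-1, expanding outward from the peak — single-peaked.
Bloc 3 (peak Novak at position 3): ranking walks positions 3-4-2-5-1, expanding outward from the peak — single-peaked.
Bloc 4 (peak Kwan at position 4): ranking walks positions 4-5-3-2-1, expanding outward from the peak — single-peaked.
Bloc 5 (peak Okafor at position 5): ranking walks positions 5-4-3-2-1, expanding outward from the peak — single-peaked.
Every ranking is single-peaked on this axis.

yes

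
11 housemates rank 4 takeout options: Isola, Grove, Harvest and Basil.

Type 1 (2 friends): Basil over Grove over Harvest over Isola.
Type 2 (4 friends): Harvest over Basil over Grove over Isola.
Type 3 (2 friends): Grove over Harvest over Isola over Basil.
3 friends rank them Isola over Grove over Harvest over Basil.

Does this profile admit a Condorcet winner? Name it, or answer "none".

Head-to-head results (11 friends):
Isola–Grove: Grove 8–3.
Isola vs Harvest: Harvest wins 8–3.
Isola vs Basil: Basil wins 6–5.
Grove vs Harvest: Grove, 7–4.
Grove–Basil: Basil 6–5.
Harvest vs Basil: Harvest wins 9–2.
Each restaurant drops at least one matchup (Isola loses to Grove; Grove loses to Basil; Harvest loses to Grove; Basil loses to Harvest); the cycle Grove > Harvest > Basil > Grove rules out a Condorcet winner.

none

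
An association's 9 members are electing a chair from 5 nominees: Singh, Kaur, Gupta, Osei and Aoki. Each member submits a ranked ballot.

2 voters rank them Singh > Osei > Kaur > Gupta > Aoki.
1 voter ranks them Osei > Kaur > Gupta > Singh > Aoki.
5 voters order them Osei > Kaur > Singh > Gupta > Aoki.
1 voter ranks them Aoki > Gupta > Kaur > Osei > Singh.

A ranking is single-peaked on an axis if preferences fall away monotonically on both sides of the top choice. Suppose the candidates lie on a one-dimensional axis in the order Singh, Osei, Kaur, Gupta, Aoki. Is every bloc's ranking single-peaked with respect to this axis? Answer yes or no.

Axis positions: Singh=1, Osei=2, Kaur=3, Gupta=4, Aoki=5.
Bloc 1 (peak Singh at position 1): ranking walks positions 1-2-3-4-5, expanding outward from the peak — single-peaked.
Bloc 2 (peak Osei at position 2): ranking walks positions 2-3-4-1-5, expanding outward from the peak — single-peaked.
Bloc 3 (peak Osei at position 2): ranking walks positions 2-3-1-4-5, expanding outward from the peak — single-peaked.
Bloc 4 (peak Aoki at position 5): ranking walks positions 5-4-3-2-1, expanding outward from the peak — single-peaked.
Every ranking is single-peaked on this axis.

yes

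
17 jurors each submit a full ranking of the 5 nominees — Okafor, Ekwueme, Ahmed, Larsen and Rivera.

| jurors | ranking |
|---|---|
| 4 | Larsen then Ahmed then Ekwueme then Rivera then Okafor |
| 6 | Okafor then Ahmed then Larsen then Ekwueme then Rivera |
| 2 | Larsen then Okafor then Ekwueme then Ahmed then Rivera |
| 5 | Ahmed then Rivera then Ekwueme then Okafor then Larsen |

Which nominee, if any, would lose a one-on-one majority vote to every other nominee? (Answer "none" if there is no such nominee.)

none

Head-to-head results (17 jurors):
Okafor vs Ekwueme: 6+2 = 8 for Okafor, 9 for Ekwueme — Ekwueme by 9–8.
Okafor–Ahmed: Ahmed 9–8.
Okafor vs Larsen: Okafor wins 11–6.
Okafor vs Rivera: Rivera wins 9–8.
Ekwueme–Ahmed: Ahmed 15–2.
Ekwueme–Larsen: Larsen 12–5.
Ekwueme vs Rivera: Ekwueme wins 12–5.
Ahmed vs Larsen: 6+5 = 11 for Ahmed, 6 for Larsen — Ahmed by 11–6.
Ahmed vs Rivera: 4+6+2+5 = 17 for Ahmed, 0 for Rivera — Ahmed by 17–0.
Larsen vs Rivera: 4+6+2 = 12 for Larsen, 5 for Rivera — Larsen by 12–5.
Every nominee wins at least one matchup (Okafor beats Larsen; Ekwueme beats Okafor; Ahmed beats Okafor; Larsen beats Ekwueme; Rivera beats Okafor), so there is no Condorcet loser.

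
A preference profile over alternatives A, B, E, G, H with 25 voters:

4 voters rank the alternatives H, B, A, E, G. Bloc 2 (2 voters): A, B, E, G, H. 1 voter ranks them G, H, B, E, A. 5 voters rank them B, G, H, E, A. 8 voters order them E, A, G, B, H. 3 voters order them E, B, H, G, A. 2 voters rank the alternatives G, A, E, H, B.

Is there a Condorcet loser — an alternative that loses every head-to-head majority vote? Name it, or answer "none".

Pairwise majorities:
A vs B: A preferred on 2+8+2 = 12 ballots; B wins 13–12.
A vs E: 8 to 17, E.
A–G: A 14–11.
A vs H: 2+8+2 = 12 for A, 13 for H — H by 13–12.
B vs E: 12 to 13, E.
B vs G: 4+2+5+3 = 14 for B, 11 for G — B by 14–11.
B vs H: 18 to 7, B.
E vs G: E wins 17–8.
E vs H: E, 15–10.
G vs H: G wins 18–7.
Every alternative wins at least one matchup (A beats G; B beats A; E beats A; G beats H; H beats A), so there is no Condorcet loser.

none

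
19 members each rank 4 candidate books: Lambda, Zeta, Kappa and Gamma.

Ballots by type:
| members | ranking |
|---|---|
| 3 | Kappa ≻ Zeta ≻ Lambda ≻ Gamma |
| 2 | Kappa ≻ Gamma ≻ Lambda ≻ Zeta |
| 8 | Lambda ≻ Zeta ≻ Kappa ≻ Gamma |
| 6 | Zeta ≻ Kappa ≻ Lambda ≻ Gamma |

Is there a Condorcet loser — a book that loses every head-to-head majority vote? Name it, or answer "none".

Head-to-head results (19 members):
Lambda vs Zeta: Lambda wins 10–9.
Lambda vs Kappa: Kappa wins 11–8.
Lambda vs Gamma: Lambda, 17–2.
Zeta vs Kappa: Zeta, 14–5.
Zeta–Gamma: Zeta 17–2.
Kappa–Gamma: Kappa 19–0.
Only Gamma has no wins; Gamma is the Condorcet loser.

Gamma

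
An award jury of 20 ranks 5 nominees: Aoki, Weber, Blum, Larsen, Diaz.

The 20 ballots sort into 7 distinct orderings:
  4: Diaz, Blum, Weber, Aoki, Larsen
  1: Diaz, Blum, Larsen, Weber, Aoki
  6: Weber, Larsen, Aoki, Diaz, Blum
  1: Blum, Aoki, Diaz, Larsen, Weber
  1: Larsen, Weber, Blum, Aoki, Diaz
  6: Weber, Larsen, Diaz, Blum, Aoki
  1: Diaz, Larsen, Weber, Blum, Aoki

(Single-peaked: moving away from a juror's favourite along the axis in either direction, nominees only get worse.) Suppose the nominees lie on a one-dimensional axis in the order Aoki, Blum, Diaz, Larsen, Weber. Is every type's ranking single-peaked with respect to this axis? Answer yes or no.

Axis positions: Aoki=1, Blum=2, Diaz=3, Larsen=4, Weber=5.
Type 1: ranking walks positions 3-2-5-1-4; Weber is ranked above Larsen even though Larsen lies between Weber and the peak Diaz on the axis — preferences dip and rise again. Not single-peaked.
Type 2 (peak Diaz at position 3): ranking walks positions 3-2-4-5-1, expanding outward from the peak — single-peaked.
Type 3: ranking walks positions 5-4-1-3-2; Aoki is ranked above Diaz even though Diaz lies between Aoki and the peak Weber on the axis — preferences dip and rise again. Not single-peaked.
Type 4 (peak Blum at position 2): ranking walks positions 2-1-3-4-5, expanding outward from the peak — single-peaked.
Type 5: ranking walks positions 4-5-2-1-3; Blum is ranked above Diaz even though Diaz lies between Blum and the peak Larsen on the axis — preferences dip and rise again. Not single-peaked.
Type 6 (peak Weber at position 5): ranking walks positions 5-4-3-2-1, expanding outward from the peak — single-peaked.
Type 7 (peak Diaz at position 3): ranking walks positions 3-4-5-2-1, expanding outward from the peak — single-peaked.
Type 1 violates single-peakedness, so the profile is not single-peaked on this axis.

no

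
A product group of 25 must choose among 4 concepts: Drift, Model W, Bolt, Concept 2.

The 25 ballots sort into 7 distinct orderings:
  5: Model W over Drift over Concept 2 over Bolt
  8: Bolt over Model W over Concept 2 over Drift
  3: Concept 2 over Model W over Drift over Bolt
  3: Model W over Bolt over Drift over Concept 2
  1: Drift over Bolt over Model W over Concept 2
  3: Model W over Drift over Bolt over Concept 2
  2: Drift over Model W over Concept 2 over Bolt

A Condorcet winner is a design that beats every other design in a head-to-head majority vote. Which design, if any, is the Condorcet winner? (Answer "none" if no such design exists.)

Model W

Check each pair by majority over 25 ballots:
Drift vs Model W: Model W wins 22–3.
Drift vs Bolt: Drift preferred on 5+3+1+3+2 = 14 ballots; Drift wins 14–11.
Drift vs Concept 2: Drift, 14–11.
Model W vs Bolt: Model W is ranked higher on 5+3+3+3+2 = 16 ballots, Bolt on 9. Model W wins 16–9.
Model W–Concept 2: Model W 22–3.
Bolt vs Concept 2: Bolt is ranked higher on 8+3+1+3 = 15 ballots, Concept 2 on 10. Bolt wins 15–10.
Model W beats each of Drift, Bolt, Concept 2 — Model W is the Condorcet winner.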